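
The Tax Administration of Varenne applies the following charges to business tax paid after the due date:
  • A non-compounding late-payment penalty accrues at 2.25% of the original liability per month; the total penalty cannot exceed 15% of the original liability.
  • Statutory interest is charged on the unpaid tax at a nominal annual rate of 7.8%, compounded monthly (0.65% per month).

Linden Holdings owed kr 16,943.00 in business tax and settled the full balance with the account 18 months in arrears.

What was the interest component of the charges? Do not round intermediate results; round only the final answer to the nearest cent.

Interest: kr 16,943.00 × ((1 + 0.0065)^18 − 1) = kr 16,943.00 × 0.1236939… = kr 2,095.7459…

kr 2,095.75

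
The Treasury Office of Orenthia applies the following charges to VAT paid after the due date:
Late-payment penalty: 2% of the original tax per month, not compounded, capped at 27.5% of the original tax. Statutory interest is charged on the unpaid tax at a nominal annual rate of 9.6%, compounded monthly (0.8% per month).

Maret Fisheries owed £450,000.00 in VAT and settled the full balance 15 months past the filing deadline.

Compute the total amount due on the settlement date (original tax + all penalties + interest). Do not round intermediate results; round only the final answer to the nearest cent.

£630,881.39

Penalty (uncapped): 15 × 2% × £450,000.00 = £135,000.00; cap = 27.5% × £450,000.00 = £123,750.00 → penalty = £123,750.00
Interest: £450,000.00 × ((1 + 0.008)^15 − 1) = £450,000.00 × 0.1269587… = £57,131.3928…
Total = £450,000.00 + £123,750.0000 + £57,131.3928… = £630,881.39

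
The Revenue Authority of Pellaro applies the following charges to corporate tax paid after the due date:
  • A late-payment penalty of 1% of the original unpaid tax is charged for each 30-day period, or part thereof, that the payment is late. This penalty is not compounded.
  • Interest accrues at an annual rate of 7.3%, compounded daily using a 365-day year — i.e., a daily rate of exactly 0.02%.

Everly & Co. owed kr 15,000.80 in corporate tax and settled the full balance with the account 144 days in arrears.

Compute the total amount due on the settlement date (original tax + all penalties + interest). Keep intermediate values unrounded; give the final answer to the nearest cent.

Penalty periods: ⌈144/30⌉ = 5; penalty = 5 × 1% × kr 15,000.80 = kr 750.04
Interest: kr 15,000.80 × ((1 + 0.0002)^144 − 1) = kr 15,000.80 × 0.02921577… = kr 438.2599…
Total = kr 15,000.80 + kr 750.0400 + kr 438.2599… = kr 16,189.10

kr 16,189.10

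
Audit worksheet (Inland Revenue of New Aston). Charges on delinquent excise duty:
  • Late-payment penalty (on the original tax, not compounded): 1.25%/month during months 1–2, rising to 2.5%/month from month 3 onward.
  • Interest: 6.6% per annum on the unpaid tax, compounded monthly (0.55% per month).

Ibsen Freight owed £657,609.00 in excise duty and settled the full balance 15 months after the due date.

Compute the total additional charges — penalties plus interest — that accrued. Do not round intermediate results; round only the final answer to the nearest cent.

£286,555.24

Penalty, months 1–2: 2 × 1.25% × £657,609.00 = £16,440.23…
Penalty, months 3–15: 13 × 2.5% × £657,609.00 = £213,722.93…
Interest: £657,609.00 × ((1 + 0.0055)^15 − 1) = £657,609.00 × 0.0857532… = £56,392.0859…
Penalties + interest = £230,163.1500 + £56,392.0859… = £286,555.24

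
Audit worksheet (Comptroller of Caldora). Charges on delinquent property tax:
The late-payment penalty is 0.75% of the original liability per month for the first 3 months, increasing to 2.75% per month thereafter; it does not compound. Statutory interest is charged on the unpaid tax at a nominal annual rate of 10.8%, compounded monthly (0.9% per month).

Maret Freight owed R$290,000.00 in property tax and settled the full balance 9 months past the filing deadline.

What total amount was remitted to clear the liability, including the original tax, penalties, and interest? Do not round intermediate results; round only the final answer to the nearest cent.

R$368,728.64

Penalty, months 1–3: 3 × 0.75% × R$290,000.00 = R$6,525.00
Penalty, months 4–9: 6 × 2.75% × R$290,000.00 = R$47,850.00
Interest: R$290,000.00 × ((1 + 0.009)^9 − 1) = R$290,000.00 × 0.0839781… = R$24,353.6403…
Total = R$290,000.00 + R$54,375.0000 + R$24,353.6403… = R$368,728.64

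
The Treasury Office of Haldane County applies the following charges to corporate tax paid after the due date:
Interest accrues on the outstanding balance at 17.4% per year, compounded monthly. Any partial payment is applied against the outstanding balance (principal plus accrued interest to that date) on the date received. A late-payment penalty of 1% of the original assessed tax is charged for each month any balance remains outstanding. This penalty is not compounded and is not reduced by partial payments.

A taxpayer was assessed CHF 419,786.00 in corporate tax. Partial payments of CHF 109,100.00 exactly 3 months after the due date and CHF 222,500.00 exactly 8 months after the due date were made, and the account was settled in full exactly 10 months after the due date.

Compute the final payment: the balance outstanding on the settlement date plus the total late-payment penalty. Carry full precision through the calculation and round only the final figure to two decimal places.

Monthly rate = 17.4% ÷ 12 = 1.45%
Balance at month 3: CHF 419,786.0000 × (1 + 0.0145)^3 = CHF 438,312.7508…
After CHF 109,100.00 payment: CHF 438,312.7508… − CHF 109,100.00 = CHF 329,212.7508…
Balance at month 8: CHF 329,212.7508… × (1 + 0.0145)^5 = CHF 353,782.9545…
After CHF 222,500.00 payment: CHF 353,782.9545… − CHF 222,500.00 = CHF 131,282.9545…
Balance at month 10: CHF 131,282.9545… × (1 + 0.0145)^2 = CHF 135,117.7624…
Penalty: 10 × 1% × CHF 419,786.00 = CHF 41,978.60
Final settlement = outstanding balance + penalty = CHF 135,117.7624… + CHF 41,978.60 = CHF 177,096.36

CHF 177,096.36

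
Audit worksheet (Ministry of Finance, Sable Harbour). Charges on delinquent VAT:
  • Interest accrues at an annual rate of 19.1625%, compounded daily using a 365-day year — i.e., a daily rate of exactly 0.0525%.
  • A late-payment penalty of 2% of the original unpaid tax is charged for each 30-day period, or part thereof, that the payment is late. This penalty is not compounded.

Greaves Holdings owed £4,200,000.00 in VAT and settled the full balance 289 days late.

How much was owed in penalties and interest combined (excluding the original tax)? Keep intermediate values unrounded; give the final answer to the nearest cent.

£1,527,933.96

Penalty periods: ⌈289/30⌉ = 10; penalty = 10 × 2% × £4,200,000.00 = £840,000.00
Interest: £4,200,000.00 × ((1 + 0.000525)^289 − 1) = £4,200,000.00 × 0.16379380… = £687,933.9613…
Penalties + interest = £840,000.0000 + £687,933.9613… = £1,527,933.96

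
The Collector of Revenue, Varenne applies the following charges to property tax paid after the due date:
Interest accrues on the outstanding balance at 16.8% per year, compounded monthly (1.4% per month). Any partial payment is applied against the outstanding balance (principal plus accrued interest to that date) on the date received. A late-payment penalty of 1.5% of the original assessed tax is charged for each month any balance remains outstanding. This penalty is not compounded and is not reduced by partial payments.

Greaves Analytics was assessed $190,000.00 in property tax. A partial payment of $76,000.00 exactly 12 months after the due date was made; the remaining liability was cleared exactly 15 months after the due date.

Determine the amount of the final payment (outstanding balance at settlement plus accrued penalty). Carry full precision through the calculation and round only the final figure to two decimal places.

Balance at month 12: $190,000.0000 × (1 + 0.014)^12 = $224,496.2345…
After $76,000.00 payment: $224,496.2345… − $76,000.00 = $148,496.2345…
Balance at month 15: $148,496.2345… × (1 + 0.014)^3 = $154,820.7996…
Penalty: 15 × 1.5% × $190,000.00 = $42,750.00
Final settlement = outstanding balance + penalty = $154,820.7996… + $42,750.00 = $197,570.80

$197,570.80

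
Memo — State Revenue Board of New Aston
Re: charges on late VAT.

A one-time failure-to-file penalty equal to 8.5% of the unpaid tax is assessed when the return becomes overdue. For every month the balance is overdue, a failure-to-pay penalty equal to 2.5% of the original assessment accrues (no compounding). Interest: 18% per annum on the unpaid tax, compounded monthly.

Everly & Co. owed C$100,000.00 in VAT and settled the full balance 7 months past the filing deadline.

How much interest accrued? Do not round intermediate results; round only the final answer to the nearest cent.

Interest (18%/yr ÷ 12 = 1.5%/month): C$100,000.00 × ((1 + 0.015)^7 − 1) = C$10,984.4913…

C$10,984.49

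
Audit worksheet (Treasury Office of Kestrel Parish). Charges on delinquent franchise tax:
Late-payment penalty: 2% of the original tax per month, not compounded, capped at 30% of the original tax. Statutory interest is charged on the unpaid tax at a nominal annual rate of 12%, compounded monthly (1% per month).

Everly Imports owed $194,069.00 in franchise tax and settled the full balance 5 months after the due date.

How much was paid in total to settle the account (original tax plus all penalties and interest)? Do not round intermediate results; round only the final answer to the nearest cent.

$223,375.37

Penalty: 5 × 2% × $194,069.00 = $19,406.90 (below the 30% cap of $58,220.70)
Interest: $194,069.00 × ((1 + 0.01)^5 − 1) = $194,069.00 × 0.0510101… = $9,899.4694…
Total = $194,069.00 + $19,406.9000 + $9,899.4694… = $223,375.37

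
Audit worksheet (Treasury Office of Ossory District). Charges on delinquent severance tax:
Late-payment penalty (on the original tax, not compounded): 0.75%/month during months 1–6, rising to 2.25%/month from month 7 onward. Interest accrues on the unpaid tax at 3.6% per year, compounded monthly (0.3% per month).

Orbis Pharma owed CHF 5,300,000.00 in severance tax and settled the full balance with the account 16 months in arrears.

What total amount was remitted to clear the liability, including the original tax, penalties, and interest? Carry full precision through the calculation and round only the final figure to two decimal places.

Penalty, months 1–6: 6 × 0.75% × CHF 5,300,000.00 = CHF 238,500.00
Penalty, months 7–16: 10 × 2.25% × CHF 5,300,000.00 = CHF 1,192,500.00
Interest: CHF 5,300,000.00 × ((1 + 0.003)^16 − 1) = CHF 5,300,000.00 × 0.0490953… = CHF 260,204.9230…
Total = CHF 5,300,000.00 + CHF 1,431,000.0000 + CHF 260,204.9230… = CHF 6,991,204.92

CHF 6,991,204.92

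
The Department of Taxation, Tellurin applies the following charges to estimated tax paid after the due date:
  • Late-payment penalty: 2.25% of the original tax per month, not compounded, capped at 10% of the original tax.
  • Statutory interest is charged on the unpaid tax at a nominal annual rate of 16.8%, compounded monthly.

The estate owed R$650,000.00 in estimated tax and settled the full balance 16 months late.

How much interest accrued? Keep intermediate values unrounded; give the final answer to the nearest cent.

R$161,933.83

Interest (16.8%/yr ÷ 12 = 1.4%/month): R$650,000.00 × ((1 + 0.014)^16 − 1) = R$161,933.8291…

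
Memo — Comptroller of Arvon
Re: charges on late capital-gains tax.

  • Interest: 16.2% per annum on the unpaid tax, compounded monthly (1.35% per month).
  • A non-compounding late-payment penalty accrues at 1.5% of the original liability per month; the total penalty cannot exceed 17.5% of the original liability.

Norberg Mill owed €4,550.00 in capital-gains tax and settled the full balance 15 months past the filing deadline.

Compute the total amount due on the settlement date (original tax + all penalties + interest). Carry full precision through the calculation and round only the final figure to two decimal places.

Penalty (uncapped): 15 × 1.5% × €4,550.00 = €1,023.75; cap = 17.5% × €4,550.00 = €796.25 → penalty = €796.25
Interest: €4,550.00 × ((1 + 0.0135)^15 − 1) = €4,550.00 × 0.2228024… = €1,013.7511…
Total = €4,550.00 + €796.2500 + €1,013.7511… = €6,360.00

€6,360.00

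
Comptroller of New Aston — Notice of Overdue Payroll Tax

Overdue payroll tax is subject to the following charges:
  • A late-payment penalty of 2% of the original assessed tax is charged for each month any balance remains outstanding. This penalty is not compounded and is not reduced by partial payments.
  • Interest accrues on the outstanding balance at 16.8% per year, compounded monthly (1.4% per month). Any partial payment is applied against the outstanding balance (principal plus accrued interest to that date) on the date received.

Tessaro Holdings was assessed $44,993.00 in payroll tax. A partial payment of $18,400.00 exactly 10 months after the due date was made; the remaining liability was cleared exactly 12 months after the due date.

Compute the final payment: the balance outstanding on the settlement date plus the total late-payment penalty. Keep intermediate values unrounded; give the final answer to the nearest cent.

Balance at month 10: $44,993.0000 × (1 + 0.014)^10 = $51,704.0427…
After $18,400.00 payment: $51,704.0427… − $18,400.00 = $33,304.0427…
Balance at month 12: $33,304.0427… × (1 + 0.014)^2 = $34,243.0835…
Penalty: 12 × 2% × $44,993.00 = $10,798.32
Final settlement = outstanding balance + penalty = $34,243.0835… + $10,798.32 = $45,041.40

$45,041.40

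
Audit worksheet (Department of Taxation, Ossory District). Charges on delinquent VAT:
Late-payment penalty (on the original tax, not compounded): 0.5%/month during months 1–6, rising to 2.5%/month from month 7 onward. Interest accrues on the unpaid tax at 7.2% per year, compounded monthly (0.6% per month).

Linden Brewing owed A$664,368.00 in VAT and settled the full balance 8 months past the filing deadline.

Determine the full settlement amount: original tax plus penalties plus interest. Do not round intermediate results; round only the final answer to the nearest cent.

Penalty, months 1–6: 6 × 0.5% × A$664,368.00 = A$19,931.04
Penalty, months 7–8: 2 × 2.5% × A$664,368.00 = A$33,218.40
Interest: A$664,368.00 × ((1 + 0.006)^8 − 1) = A$664,368.00 × 0.0490202… = A$32,567.4437…
Total = A$664,368.00 + A$53,149.4400 + A$32,567.4437… = A$750,084.88

A$750,084.88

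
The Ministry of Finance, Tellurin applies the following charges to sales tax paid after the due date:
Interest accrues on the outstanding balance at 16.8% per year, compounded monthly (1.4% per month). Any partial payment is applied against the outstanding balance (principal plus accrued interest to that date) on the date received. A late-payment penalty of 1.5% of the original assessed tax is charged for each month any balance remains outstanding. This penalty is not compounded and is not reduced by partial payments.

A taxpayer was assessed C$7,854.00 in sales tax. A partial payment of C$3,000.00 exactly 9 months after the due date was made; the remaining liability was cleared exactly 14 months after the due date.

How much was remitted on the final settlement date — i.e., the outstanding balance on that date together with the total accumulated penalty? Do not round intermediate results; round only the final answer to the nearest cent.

Balance at month 9: C$7,854.0000 × (1 + 0.014)^9 = C$8,900.8707…
After C$3,000.00 payment: C$8,900.8707… − C$3,000.00 = C$5,900.8707…
Balance at month 14: C$5,900.8707… × (1 + 0.014)^5 = C$6,325.6604…
Penalty: 14 × 1.5% × C$7,854.00 = C$1,649.34
Final settlement = outstanding balance + penalty = C$6,325.6604… + C$1,649.34 = C$7,975.00

C$7,975.00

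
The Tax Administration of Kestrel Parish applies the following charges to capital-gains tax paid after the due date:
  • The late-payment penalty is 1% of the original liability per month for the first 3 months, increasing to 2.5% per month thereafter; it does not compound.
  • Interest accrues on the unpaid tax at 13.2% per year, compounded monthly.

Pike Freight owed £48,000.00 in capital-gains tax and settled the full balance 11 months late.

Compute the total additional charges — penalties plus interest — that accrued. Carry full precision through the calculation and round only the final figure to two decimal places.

£17,178.22

Penalty, months 1–3: 3 × 1% × £48,000.00 = £1,440.00
Penalty, months 4–11: 8 × 2.5% × £48,000.00 = £9,600.00
Interest (13.2%/yr ÷ 12 = 1.1%/month): £48,000.00 × ((1 + 0.011)^11 − 1) = £6,138.2170…
Penalties + interest = £11,040.0000 + £6,138.2170… = £17,178.22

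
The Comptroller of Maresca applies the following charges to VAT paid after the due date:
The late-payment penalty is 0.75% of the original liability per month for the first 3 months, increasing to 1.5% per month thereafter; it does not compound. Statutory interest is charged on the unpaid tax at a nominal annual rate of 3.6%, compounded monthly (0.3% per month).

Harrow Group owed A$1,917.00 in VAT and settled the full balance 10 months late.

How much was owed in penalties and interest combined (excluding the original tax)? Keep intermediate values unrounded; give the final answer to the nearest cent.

Penalty, months 1–3: 3 × 0.75% × A$1,917.00 = A$43.13…
Penalty, months 4–10: 7 × 1.5% × A$1,917.00 = A$201.29…
Interest: A$1,917.00 × ((1 + 0.003)^10 − 1) = A$1,917.00 × 0.0304083… = A$58.2926…
Penalties + interest = A$244.4175 + A$58.2926… = A$302.71

A$302.71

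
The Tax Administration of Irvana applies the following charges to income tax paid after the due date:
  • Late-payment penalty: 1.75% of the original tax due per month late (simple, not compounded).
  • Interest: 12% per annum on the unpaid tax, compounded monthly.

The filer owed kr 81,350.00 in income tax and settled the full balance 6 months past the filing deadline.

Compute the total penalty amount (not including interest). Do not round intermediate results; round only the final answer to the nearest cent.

kr 8,541.75

Late-payment penalty = 1.75% × kr 81,350.00 × 6 mo = kr 8,541.75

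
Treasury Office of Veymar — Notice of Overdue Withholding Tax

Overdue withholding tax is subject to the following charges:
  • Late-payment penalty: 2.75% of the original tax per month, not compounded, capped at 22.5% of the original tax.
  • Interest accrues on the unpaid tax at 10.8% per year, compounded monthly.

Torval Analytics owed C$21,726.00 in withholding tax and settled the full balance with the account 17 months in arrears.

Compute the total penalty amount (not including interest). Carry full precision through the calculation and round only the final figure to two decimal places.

C$4,888.35

Penalty (uncapped): 17 × 2.75% × C$21,726.00 = C$10,156.91…; cap = 22.5% × C$21,726.00 = C$4,888.35 → penalty = C$4,888.35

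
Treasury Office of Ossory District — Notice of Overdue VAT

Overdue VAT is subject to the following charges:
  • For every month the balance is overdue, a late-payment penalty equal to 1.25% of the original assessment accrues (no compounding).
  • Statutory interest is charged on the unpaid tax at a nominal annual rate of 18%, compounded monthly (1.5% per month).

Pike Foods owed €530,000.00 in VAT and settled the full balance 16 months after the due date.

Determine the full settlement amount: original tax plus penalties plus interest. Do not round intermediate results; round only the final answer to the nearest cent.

€778,562.34

Late-payment penalty = 1.25% × €530,000.00 × 16 mo = €106,000.00
Interest: €530,000.00 × ((1 + 0.015)^16 − 1) = €530,000.00 × 0.2689855… = €142,562.3403…
Total = €530,000.00 + €106,000.0000 + €142,562.3403… = €778,562.34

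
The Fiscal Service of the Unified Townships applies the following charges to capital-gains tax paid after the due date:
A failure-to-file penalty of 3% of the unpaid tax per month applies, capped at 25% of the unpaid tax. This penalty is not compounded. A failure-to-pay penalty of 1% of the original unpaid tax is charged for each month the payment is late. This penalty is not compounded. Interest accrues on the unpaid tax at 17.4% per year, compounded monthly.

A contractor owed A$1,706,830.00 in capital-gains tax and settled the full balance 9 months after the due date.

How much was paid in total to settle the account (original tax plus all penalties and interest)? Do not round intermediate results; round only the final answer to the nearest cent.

Failure-to-file: 9 × 3% × A$1,706,830.00 = A$460,844.10, capped at 25% × A$1,706,830.00 = A$426,707.50
Failure-to-pay penalty = 1% × A$1,706,830.00 × 9 mo = A$153,614.70
Interest (17.4%/yr ÷ 12 = 1.45%/month): A$1,706,830.00 × ((1 + 0.0145)^9 − 1) = A$236,107.0499…
Total = A$1,706,830.00 + A$580,322.2000 + A$236,107.0499… = A$2,523,259.25

A$2,523,259.25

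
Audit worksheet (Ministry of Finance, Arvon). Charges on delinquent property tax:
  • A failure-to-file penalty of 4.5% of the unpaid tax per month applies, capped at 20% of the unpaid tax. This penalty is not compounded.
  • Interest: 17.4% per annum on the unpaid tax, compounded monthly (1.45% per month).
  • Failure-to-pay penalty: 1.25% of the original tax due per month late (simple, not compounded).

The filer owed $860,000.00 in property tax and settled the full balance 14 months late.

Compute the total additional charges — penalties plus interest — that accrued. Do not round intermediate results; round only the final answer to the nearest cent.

Failure-to-file: 14 × 4.5% × $860,000.00 = $541,800.00, capped at 20% × $860,000.00 = $172,000.00
Failure-to-pay penalty = 1.25% × $860,000.00 × 14 mo = $150,500.00
Interest: $860,000.00 × ((1 + 0.0145)^14 − 1) = $860,000.00 × 0.2232880… = $192,027.6889…
Penalties + interest = $322,500.0000 + $192,027.6889… = $514,527.69

$514,527.69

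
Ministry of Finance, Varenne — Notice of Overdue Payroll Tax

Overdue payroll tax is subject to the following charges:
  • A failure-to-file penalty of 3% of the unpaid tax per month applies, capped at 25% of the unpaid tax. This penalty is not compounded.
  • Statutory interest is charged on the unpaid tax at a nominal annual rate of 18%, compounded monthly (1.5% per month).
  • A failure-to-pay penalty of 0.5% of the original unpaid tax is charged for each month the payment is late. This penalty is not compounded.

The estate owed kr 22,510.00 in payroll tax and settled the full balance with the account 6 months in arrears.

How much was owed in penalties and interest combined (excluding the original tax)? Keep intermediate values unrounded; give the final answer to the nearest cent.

kr 6,830.51

Failure-to-file: 6 × 3% × kr 22,510.00 = kr 4,051.80 (under the 25% cap)
Failure-to-pay penalty = 0.5% × kr 22,510.00 × 6 mo = kr 675.30
Interest: kr 22,510.00 × ((1 + 0.015)^6 − 1) = kr 22,510.00 × 0.0934433… = kr 2,103.4079…
Penalties + interest = kr 4,727.1000 + kr 2,103.4079… = kr 6,830.51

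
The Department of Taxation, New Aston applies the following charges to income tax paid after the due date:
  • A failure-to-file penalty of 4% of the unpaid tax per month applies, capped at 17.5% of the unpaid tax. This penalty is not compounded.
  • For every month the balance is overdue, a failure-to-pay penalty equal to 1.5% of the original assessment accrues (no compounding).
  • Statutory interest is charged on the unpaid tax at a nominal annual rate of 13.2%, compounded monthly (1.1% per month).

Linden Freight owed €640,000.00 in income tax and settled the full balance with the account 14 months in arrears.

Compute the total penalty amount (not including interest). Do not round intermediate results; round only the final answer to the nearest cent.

€246,400.00

Failure-to-file: 14 × 4% × €640,000.00 = €358,400.00, capped at 17.5% × €640,000.00 = €112,000.00
Failure-to-pay penalty: 14 × 1.5% × €640,000.00 = €134,400.00
Total penalty = €112,000.00 + €134,400.00 = €246,400.00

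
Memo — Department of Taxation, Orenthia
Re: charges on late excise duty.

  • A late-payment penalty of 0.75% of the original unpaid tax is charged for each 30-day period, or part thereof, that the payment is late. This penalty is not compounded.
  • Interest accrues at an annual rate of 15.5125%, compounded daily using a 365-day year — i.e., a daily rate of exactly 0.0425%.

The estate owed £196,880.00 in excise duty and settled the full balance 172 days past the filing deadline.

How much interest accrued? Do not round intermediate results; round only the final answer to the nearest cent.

Interest: £196,880.00 × ((1 + 0.000425)^172 − 1) = £196,880.00 × 0.07582141… = £14,927.7189…

£14,927.72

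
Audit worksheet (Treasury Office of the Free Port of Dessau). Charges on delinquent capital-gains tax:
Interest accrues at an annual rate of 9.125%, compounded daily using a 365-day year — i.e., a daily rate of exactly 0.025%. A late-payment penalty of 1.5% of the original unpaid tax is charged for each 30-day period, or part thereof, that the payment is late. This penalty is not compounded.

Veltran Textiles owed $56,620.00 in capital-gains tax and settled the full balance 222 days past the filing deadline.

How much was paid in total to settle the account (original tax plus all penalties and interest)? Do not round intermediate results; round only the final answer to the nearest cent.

$66,645.23

Penalty periods: ⌈222/30⌉ = 8; penalty = 8 × 1.5% × $56,620.00 = $6,794.40
Interest: $56,620.00 × ((1 + 0.00025)^222 − 1) = $56,620.00 × 0.05706168… = $3,230.8326…
Total = $56,620.00 + $6,794.4000 + $3,230.8326… = $66,645.23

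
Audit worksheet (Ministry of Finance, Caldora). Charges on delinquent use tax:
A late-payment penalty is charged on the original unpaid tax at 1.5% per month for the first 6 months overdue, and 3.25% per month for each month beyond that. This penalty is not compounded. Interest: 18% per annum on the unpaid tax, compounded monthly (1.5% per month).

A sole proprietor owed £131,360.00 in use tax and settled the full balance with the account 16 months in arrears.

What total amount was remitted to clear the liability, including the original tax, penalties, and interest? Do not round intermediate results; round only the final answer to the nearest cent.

£221,208.34

Penalty, months 1–6: 6 × 1.5% × £131,360.00 = £11,822.40
Penalty, months 7–16: 10 × 3.25% × £131,360.00 = £42,692.00
Interest: £131,360.00 × ((1 + 0.015)^16 − 1) = £131,360.00 × 0.2689855… = £35,333.9415…
Total = £131,360.00 + £54,514.4000 + £35,333.9415… = £221,208.34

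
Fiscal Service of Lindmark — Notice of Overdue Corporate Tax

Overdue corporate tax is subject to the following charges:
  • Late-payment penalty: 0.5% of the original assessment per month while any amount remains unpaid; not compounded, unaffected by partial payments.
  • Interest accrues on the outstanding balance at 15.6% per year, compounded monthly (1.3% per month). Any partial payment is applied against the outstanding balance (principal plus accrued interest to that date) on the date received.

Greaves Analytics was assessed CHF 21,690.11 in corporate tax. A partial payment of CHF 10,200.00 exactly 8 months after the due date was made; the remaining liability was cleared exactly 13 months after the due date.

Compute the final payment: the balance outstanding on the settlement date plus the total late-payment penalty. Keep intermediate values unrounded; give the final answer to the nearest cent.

Balance at month 8: CHF 21,690.1100 × (1 + 0.013)^8 = CHF 24,051.2314…
After CHF 10,200.00 payment: CHF 24,051.2314… − CHF 10,200.00 = CHF 13,851.2314…
Balance at month 13: CHF 13,851.2314… × (1 + 0.013)^5 = CHF 14,775.2764…
Penalty: 13 × 0.5% × CHF 21,690.11 = CHF 1,409.86…
Final settlement = outstanding balance + penalty = CHF 14,775.2764… + CHF 1,409.86… = CHF 16,185.13

CHF 16,185.13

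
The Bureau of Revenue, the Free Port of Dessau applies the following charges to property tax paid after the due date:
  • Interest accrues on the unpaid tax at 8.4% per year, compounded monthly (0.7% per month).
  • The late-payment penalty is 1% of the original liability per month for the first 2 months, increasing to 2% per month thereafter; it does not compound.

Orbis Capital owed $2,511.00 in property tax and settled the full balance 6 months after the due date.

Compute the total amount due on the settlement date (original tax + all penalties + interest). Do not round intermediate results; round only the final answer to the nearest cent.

$2,869.42

Penalty, months 1–2: 2 × 1% × $2,511.00 = $50.22
Penalty, months 3–6: 4 × 2% × $2,511.00 = $200.88
Interest: $2,511.00 × ((1 + 0.007)^6 − 1) = $2,511.00 × 0.0427419… = $107.3249…
Total = $2,511.00 + $251.1000 + $107.3249… = $2,869.42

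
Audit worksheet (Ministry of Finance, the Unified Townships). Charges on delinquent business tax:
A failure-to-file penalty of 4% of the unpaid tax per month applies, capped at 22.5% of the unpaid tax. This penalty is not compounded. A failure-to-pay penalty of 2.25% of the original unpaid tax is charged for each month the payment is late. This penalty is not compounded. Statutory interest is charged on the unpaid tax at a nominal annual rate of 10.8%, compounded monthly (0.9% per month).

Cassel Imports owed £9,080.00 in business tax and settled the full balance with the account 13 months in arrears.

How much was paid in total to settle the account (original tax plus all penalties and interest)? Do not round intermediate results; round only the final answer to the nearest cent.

£14,900.56

Failure-to-file: 13 × 4% × £9,080.00 = £4,721.60, capped at 22.5% × £9,080.00 = £2,043.00
Failure-to-pay penalty = 2.25% × £9,080.00 × 13 mo = £2,655.90
Interest: £9,080.00 × ((1 + 0.009)^13 − 1) = £9,080.00 × 0.1235313… = £1,121.6639…
Total = £9,080.00 + £4,698.9000 + £1,121.6639… = £14,900.56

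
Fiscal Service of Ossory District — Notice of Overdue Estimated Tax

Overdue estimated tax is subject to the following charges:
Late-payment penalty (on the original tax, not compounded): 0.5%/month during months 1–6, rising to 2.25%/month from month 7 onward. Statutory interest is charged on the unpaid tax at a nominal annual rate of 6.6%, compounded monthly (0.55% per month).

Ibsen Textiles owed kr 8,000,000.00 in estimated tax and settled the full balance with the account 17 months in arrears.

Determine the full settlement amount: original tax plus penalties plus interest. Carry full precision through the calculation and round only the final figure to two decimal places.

Penalty, months 1–6: 6 × 0.5% × kr 8,000,000.00 = kr 240,000.00
Penalty, months 7–17: 11 × 2.25% × kr 8,000,000.00 = kr 1,980,000.00
Interest: kr 8,000,000.00 × ((1 + 0.0055)^17 − 1) = kr 8,000,000.00 × 0.0977293… = kr 781,834.7547…
Total = kr 8,000,000.00 + kr 2,220,000.0000 + kr 781,834.7547… = kr 11,001,834.75

kr 11,001,834.75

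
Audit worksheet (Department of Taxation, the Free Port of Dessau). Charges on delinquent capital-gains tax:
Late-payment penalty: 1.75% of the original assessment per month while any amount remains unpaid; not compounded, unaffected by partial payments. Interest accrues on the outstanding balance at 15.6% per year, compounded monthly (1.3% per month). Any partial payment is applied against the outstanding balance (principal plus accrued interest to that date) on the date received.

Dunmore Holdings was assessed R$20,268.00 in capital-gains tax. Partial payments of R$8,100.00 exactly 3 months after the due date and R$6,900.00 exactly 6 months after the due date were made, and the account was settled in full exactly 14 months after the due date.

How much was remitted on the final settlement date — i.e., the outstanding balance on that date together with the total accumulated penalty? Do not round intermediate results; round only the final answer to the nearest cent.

Balance at month 3: R$20,268.0000 × (1 + 0.013)^3 = R$21,068.7724…
After R$8,100.00 payment: R$21,068.7724… − R$8,100.00 = R$12,968.7724…
Balance at month 6: R$12,968.7724… × (1 + 0.013)^3 = R$13,481.1582…
After R$6,900.00 payment: R$13,481.1582… − R$6,900.00 = R$6,581.1582…
Balance at month 14: R$6,581.1582… × (1 + 0.013)^8 = R$7,297.5637…
Penalty: 14 × 1.75% × R$20,268.00 = R$4,965.66
Final settlement = outstanding balance + penalty = R$7,297.5637… + R$4,965.66 = R$12,263.22

R$12,263.22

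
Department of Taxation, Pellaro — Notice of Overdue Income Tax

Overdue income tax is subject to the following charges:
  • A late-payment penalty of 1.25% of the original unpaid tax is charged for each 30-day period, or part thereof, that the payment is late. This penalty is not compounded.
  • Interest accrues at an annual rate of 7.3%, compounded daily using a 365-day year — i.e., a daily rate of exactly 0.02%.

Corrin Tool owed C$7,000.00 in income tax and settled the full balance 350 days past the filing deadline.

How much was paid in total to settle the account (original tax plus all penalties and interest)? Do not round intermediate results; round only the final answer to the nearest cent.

Penalty periods: ⌈350/30⌉ = 12; penalty = 12 × 1.25% × C$7,000.00 = C$1,050.00
Interest: C$7,000.00 × ((1 + 0.0002)^350 − 1) = C$7,000.00 × 0.07250067… = C$507.5047…
Total = C$7,000.00 + C$1,050.0000 + C$507.5047… = C$8,557.50

C$8,557.50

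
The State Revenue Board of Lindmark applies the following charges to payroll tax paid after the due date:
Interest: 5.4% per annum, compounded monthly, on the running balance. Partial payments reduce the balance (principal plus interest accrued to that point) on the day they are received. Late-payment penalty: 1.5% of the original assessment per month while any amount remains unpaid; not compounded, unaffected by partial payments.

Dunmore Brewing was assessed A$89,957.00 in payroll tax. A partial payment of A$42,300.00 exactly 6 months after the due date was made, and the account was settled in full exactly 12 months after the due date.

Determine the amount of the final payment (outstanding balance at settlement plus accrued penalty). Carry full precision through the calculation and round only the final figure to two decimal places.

Monthly rate = 5.4% ÷ 12 = 0.45%
Balance at month 6: A$89,957.0000 × (1 + 0.0045)^6 = A$92,413.3279…
After A$42,300.00 payment: A$92,413.3279… − A$42,300.00 = A$50,113.3279…
Balance at month 12: A$50,113.3279… × (1 + 0.0045)^6 = A$51,481.7014…
Penalty: 12 × 1.5% × A$89,957.00 = A$16,192.26
Final settlement = outstanding balance + penalty = A$51,481.7014… + A$16,192.26 = A$67,673.96

A$67,673.96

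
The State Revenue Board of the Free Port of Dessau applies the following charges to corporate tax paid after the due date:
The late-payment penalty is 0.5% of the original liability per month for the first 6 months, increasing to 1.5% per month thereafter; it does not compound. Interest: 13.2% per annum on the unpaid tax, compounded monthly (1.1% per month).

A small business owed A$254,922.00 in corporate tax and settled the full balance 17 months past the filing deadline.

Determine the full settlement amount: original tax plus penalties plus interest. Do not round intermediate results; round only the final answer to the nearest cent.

Penalty, months 1–6: 6 × 0.5% × A$254,922.00 = A$7,647.66
Penalty, months 7–17: 11 × 1.5% × A$254,922.00 = A$42,062.13
Interest: A$254,922.00 × ((1 + 0.011)^17 − 1) = A$254,922.00 × 0.2043969… = A$52,105.2779…
Total = A$254,922.00 + A$49,709.7900 + A$52,105.2779… = A$356,737.07

A$356,737.07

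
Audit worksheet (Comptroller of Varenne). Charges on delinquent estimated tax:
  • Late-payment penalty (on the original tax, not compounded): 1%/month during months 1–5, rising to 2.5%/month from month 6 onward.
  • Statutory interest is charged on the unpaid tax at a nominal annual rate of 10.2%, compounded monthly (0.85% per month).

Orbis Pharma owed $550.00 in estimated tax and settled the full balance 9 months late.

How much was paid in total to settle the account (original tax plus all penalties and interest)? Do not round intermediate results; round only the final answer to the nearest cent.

$676.03

Penalty, months 1–5: 5 × 1% × $550.00 = $27.50
Penalty, months 6–9: 4 × 2.5% × $550.00 = $55.00
Interest: $550.00 × ((1 + 0.0085)^9 − 1) = $550.00 × 0.0791532… = $43.5343…
Total = $550.00 + $82.5000 + $43.5343… = $676.03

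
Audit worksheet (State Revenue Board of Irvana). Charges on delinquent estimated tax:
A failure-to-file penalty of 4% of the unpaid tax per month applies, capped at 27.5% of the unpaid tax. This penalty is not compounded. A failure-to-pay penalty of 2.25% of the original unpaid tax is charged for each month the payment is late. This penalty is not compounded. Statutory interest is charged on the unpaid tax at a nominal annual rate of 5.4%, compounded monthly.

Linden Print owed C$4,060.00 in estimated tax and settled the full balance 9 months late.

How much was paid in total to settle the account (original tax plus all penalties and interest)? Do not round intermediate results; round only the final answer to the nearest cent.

C$6,166.07

Failure-to-file: 9 × 4% × C$4,060.00 = C$1,461.60, capped at 27.5% × C$4,060.00 = C$1,116.50
Failure-to-pay penalty: 9 × 2.25% × C$4,060.00 = C$822.15
Interest (5.4%/yr ÷ 12 = 0.45%/month): C$4,060.00 × ((1 + 0.0045)^9 − 1) = C$167.4210…
Total = C$4,060.00 + C$1,938.6500 + C$167.4210… = C$6,166.07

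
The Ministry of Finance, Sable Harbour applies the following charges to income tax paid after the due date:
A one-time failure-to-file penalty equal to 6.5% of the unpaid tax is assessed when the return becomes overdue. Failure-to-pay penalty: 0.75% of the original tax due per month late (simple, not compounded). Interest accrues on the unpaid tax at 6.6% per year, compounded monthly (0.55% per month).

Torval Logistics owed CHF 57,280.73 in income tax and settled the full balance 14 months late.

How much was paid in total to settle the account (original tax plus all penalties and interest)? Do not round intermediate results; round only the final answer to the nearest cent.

CHF 71,590.27

Failure-to-file penalty: 6.5% × CHF 57,280.73 = CHF 3,723.25…
Failure-to-pay penalty = 0.75% × CHF 57,280.73 × 14 mo = CHF 6,014.48…
Interest: CHF 57,280.73 × ((1 + 0.0055)^14 − 1) = CHF 57,280.73 × 0.0798142… = CHF 4,571.8177…
Total = CHF 57,280.73 + CHF 9,737.7241 + CHF 4,571.8177… = CHF 71,590.27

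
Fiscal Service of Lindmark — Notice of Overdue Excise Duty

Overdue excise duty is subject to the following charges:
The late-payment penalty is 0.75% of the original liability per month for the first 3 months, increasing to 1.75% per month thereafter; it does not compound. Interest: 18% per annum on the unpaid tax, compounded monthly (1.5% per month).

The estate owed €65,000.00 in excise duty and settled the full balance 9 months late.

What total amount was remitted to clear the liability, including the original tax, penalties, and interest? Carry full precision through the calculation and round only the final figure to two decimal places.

€82,607.85

Penalty, months 1–3: 3 × 0.75% × €65,000.00 = €1,462.50
Penalty, months 4–9: 6 × 1.75% × €65,000.00 = €6,825.00
Interest: €65,000.00 × ((1 + 0.015)^9 − 1) = €65,000.00 × 0.1433900… = €9,320.3484…
Total = €65,000.00 + €8,287.5000 + €9,320.3484… = €82,607.85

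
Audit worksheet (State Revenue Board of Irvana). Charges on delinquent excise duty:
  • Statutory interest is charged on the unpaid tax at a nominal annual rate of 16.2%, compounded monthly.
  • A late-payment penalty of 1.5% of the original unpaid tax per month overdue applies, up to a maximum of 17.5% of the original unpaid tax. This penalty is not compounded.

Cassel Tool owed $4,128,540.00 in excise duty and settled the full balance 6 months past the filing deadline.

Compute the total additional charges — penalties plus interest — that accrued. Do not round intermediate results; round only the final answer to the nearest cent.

$717,471.96

Penalty: 6 × 1.5% × $4,128,540.00 = $371,568.60 (below the 17.5% cap of $722,494.50)
Interest (16.2%/yr ÷ 12 = 1.35%/month): $4,128,540.00 × ((1 + 0.0135)^6 − 1) = $345,903.3594…
Penalties + interest = $371,568.6000 + $345,903.3594… = $717,471.96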